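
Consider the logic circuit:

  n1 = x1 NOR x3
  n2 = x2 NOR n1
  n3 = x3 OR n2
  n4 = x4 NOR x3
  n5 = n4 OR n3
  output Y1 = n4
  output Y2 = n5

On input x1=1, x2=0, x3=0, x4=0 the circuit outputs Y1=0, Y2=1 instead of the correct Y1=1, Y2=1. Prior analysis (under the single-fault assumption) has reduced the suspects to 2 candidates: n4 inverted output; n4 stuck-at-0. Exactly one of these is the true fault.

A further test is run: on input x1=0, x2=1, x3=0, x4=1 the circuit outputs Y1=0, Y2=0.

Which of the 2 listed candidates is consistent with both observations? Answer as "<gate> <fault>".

Evaluate each candidate on input x1=0, x2=1, x3=0, x4=1:
  n4 inverted output: n1=1, n2=0, n3=0, n4=1 [inverted output], n5=1 → Y1=1, Y2=1 — eliminated
  n4 stuck-at-0: n1=1, n2=0, n3=0, n4=0 [stuck-at-0], n5=0 → Y1=0, Y2=0 — matches
Only n4 stuck-at-0 reproduces the observed Y1=0, Y2=0.

n4 stuck-at-0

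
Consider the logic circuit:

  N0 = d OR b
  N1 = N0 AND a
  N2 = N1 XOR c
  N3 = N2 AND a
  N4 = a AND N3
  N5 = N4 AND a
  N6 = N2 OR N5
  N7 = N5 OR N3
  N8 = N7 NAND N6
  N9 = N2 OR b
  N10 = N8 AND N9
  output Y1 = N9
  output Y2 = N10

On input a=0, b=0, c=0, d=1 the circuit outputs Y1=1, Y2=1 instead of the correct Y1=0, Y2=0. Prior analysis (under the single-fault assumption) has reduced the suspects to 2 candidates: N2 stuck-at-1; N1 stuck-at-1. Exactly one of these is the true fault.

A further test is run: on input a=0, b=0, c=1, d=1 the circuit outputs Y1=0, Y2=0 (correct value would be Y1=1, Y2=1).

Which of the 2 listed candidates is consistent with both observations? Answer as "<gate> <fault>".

N1 stuck-at-1

Evaluate each candidate on input a=0, b=0, c=1, d=1:
  N2 stuck-at-1: N0=1, N1=0, N2=1 [stuck-at-1], N3=0, N4=0, N5=0, N6=1, N7=0, N8=1, N9=1, N10=1 → Y1=1, Y2=1 — eliminated
  N1 stuck-at-1: N0=1, N1=1 [stuck-at-1], N2=0, N3=0, N4=0, N5=0, N6=0, N7=0, N8=1, N9=0, N10=0 → Y1=0, Y2=0 — matches
Only N1 stuck-at-1 reproduces the observed Y1=0, Y2=0.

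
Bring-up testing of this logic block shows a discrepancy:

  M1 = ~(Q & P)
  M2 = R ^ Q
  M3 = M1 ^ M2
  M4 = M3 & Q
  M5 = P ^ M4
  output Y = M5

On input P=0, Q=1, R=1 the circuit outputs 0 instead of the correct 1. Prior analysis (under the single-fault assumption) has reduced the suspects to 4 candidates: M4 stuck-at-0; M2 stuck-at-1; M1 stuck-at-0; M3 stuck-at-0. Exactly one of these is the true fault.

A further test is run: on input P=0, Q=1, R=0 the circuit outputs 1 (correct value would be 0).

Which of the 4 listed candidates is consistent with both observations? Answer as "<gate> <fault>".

M1 stuck-at-0

Evaluate each candidate on input P=0, Q=1, R=0:
  M4 stuck-at-0: M1=1, M2=1, M3=0, M4=0 [stuck-at-0], M5=0 → 0 — eliminated
  M2 stuck-at-1: M1=1, M2=1 [stuck-at-1], M3=0, M4=0, M5=0 → 0 — eliminated
  M1 stuck-at-0: M1=0 [stuck-at-0], M2=1, M3=1, M4=1, M5=1 → 1 — matches
  M3 stuck-at-0: M1=1, M2=1, M3=0 [stuck-at-0], M4=0, M5=0 → 0 — eliminated
Only M1 stuck-at-0 reproduces the observed 1.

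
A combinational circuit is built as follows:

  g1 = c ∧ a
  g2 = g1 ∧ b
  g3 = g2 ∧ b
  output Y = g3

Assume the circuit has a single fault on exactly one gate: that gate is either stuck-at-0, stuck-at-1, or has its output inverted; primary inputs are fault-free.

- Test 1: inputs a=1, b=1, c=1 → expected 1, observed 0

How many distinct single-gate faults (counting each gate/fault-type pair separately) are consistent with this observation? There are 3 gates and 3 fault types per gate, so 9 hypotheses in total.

6

Fault-free: g1=1, g2=1, g3=1 → 1. Observed 0.
  g1 stuck-at-0: output 0 ✓
  g1 stuck-at-1: output 1 ✗
  g1 inverted output: output 0 ✓
  g2 stuck-at-0: output 0 ✓
  g2 stuck-at-1: output 1 ✗
  g2 inverted output: output 0 ✓
  g3 stuck-at-0: output 0 ✓
  g3 stuck-at-1: output 1 ✗
  g3 inverted output: output 0 ✓
Consistent faults: {g1 stuck-at-0, g1 inverted output, g2 stuck-at-0, g2 inverted output, g3 stuck-at-0, g3 inverted output} — 6 in all.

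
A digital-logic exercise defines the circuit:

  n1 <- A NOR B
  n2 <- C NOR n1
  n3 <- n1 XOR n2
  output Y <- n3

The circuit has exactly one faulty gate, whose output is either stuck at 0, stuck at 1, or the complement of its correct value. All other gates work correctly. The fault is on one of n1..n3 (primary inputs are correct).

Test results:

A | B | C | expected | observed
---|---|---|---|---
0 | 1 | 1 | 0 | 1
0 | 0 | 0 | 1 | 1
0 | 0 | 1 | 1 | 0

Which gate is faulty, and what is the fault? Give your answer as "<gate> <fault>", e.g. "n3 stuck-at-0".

Fault-free values for test 1 (A=0, B=1, C=1): n1=0, n2=0, n3=0, giving Y=0. Observed 1.
Test 1: faults giving observed 1 are {n1 stuck-at-1, n1 inverted output, n2 stuck-at-1, n2 inverted output, n3 stuck-at-1, n3 inverted output}.
Test 2 (A=0, B=0, C=0): fault-free n1=1, n2=0, n3=1 → 1; observed 1. Eliminates n2 stuck-at-1, n2 inverted output, n3 inverted output.
Test 3 (A=0, B=0, C=1): fault-free n1=1, n2=0, n3=1 → 1; observed 0. Eliminates n1 stuck-at-1, n3 stuck-at-1.
Only n1 inverted output is consistent with every test.

n1 inverted output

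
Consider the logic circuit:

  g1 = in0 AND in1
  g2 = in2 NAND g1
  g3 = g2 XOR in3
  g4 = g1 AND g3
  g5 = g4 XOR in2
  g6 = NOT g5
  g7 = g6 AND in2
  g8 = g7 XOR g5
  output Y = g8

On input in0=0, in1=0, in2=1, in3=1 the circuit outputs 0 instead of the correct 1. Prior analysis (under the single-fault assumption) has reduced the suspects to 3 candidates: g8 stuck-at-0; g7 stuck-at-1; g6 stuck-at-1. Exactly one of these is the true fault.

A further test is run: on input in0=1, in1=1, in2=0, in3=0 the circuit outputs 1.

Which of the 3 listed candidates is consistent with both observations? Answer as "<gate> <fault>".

g6 stuck-at-1

Evaluate each candidate on input in0=1, in1=1, in2=0, in3=0:
  g8 stuck-at-0: g1=1, g2=1, g3=1, g4=1, g5=1, g6=0, g7=0, g8=0 [stuck-at-0] → 0 — eliminated
  g7 stuck-at-1: g1=1, g2=1, g3=1, g4=1, g5=1, g6=0, g7=1 [stuck-at-1], g8=0 → 0 — eliminated
  g6 stuck-at-1: g1=1, g2=1, g3=1, g4=1, g5=1, g6=1 [stuck-at-1], g7=0, g8=1 → 1 — matches
Only g6 stuck-at-1 reproduces the observed 1.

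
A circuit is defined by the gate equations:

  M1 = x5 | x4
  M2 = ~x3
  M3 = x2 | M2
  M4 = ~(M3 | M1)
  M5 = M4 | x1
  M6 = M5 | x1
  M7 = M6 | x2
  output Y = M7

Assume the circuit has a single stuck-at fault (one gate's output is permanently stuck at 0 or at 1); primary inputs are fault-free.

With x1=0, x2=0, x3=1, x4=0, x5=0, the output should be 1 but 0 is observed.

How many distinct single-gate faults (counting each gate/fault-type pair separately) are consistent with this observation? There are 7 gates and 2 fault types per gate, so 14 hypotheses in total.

7

Fault-free: M1=0, M2=0, M3=0, M4=1, M5=1, M6=1, M7=1 → 1. Observed 0.
  M1 stuck-at-0: output 1 ✗
  M1 stuck-at-1: output 0 ✓
  M2 stuck-at-0: output 1 ✗
  M2 stuck-at-1: output 0 ✓
  M3 stuck-at-0: output 1 ✗
  M3 stuck-at-1: output 0 ✓
  M4 stuck-at-0: output 0 ✓
  M4 stuck-at-1: output 1 ✗
  M5 stuck-at-0: output 0 ✓
  M5 stuck-at-1: output 1 ✗
  M6 stuck-at-0: output 0 ✓
  M6 stuck-at-1: output 1 ✗
  M7 stuck-at-0: output 0 ✓
  M7 stuck-at-1: output 1 ✗
Consistent faults: {M1 stuck-at-1, M2 stuck-at-1, M3 stuck-at-1, M4 stuck-at-0, M5 stuck-at-0, M6 stuck-at-0, M7 stuck-at-0} — 7 in all.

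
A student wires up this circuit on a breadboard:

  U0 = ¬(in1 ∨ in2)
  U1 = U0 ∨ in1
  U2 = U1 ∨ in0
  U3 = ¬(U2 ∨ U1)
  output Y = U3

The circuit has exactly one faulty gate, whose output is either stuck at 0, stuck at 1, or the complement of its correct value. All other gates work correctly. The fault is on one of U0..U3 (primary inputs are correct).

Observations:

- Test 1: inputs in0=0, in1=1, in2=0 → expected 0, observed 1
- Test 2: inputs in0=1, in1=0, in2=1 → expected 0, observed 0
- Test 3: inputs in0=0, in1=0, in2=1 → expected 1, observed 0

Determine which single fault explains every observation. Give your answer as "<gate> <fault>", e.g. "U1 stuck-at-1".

U1 inverted output

Fault-free values for test 1 (in0=0, in1=1, in2=0): U0=0, U1=1, U2=1, U3=0, giving Y=0. Observed 1.
Test 1: faults giving observed 1 are {U1 stuck-at-0, U1 inverted output, U3 stuck-at-1, U3 inverted output}.
Test 2 (in0=1, in1=0, in2=1): fault-free U0=0, U1=0, U2=1, U3=0 → 0; observed 0. Eliminates U3 stuck-at-1, U3 inverted output.
Test 3 (in0=0, in1=0, in2=1): fault-free U0=0, U1=0, U2=0, U3=1 → 1; observed 0. Eliminates U1 stuck-at-0.
Only U1 inverted output is consistent with every test.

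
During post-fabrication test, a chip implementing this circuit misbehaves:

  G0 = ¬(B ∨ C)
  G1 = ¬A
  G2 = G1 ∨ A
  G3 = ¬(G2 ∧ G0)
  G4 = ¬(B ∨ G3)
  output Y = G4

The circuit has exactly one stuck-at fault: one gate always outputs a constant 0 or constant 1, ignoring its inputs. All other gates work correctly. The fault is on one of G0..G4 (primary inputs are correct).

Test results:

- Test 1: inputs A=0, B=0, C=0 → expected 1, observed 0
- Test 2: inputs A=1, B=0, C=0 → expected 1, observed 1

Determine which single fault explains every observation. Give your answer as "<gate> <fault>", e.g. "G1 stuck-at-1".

Fault-free values for test 1 (A=0, B=0, C=0): G0=1, G1=1, G2=1, G3=0, G4=1, giving Y=1. Observed 0.
Test 1: faults giving observed 0 are {G0 stuck-at-0, G1 stuck-at-0, G2 stuck-at-0, G3 stuck-at-1, G4 stuck-at-0}.
Test 2 (A=1, B=0, C=0): fault-free G0=1, G1=0, G2=1, G3=0, G4=1 → 1; observed 1. Eliminates G0 stuck-at-0, G2 stuck-at-0, G3 stuck-at-1, G4 stuck-at-0.
Only G1 stuck-at-0 is consistent with every test.

G1 stuck-at-0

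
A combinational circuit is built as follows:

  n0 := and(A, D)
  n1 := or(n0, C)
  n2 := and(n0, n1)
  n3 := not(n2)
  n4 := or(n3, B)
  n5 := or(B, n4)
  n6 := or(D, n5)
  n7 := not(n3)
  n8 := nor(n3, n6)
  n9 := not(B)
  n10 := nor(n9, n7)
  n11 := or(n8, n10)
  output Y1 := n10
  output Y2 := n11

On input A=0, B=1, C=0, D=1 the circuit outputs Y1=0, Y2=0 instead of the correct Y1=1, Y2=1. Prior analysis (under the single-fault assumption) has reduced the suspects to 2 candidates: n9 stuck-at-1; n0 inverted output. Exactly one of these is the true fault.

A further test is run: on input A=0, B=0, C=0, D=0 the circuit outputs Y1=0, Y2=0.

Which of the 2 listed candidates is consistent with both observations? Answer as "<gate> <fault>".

Evaluate each candidate on input A=0, B=0, C=0, D=0:
  n9 stuck-at-1: n0=0, n1=0, n2=0, n3=1, n4=1, n5=1, n6=1, n7=0, n8=0, n9=1 [stuck-at-1], n10=0, n11=0 → Y1=0, Y2=0 — matches
  n0 inverted output: n0=1 [inverted output], n1=1, n2=1, n3=0, n4=0, n5=0, n6=0, n7=1, n8=1, n9=1, n10=0, n11=1 → Y1=0, Y2=1 — eliminated
Only n9 stuck-at-1 reproduces the observed Y1=0, Y2=0.

n9 stuck-at-1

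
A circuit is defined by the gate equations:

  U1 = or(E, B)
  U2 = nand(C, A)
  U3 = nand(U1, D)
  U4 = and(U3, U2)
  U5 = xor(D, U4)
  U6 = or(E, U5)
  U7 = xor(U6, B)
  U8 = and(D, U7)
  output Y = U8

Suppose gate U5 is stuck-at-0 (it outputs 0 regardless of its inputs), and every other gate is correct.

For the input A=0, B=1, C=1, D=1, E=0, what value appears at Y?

Propagate with U5 forced: U1=1, U2=1, U3=0, U4=0, U5=0 [stuck-at-0], U6=0, U7=1, U8=1.
So Y = 1. (Without the fault it would be 0.)

1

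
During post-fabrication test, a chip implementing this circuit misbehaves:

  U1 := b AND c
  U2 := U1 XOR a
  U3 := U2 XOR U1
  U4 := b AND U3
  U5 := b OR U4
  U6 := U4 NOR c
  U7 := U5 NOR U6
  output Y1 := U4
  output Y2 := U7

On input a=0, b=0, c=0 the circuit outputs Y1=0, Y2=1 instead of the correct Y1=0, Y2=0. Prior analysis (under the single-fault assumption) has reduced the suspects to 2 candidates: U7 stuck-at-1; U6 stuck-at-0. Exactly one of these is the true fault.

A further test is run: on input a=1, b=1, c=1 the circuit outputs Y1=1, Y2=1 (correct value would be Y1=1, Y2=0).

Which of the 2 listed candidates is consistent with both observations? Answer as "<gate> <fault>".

Evaluate each candidate on input a=1, b=1, c=1:
  U7 stuck-at-1: U1=1, U2=0, U3=1, U4=1, U5=1, U6=0, U7=1 [stuck-at-1] → Y1=1, Y2=1 — matches
  U6 stuck-at-0: U1=1, U2=0, U3=1, U4=1, U5=1, U6=0 [stuck-at-0], U7=0 → Y1=1, Y2=0 — eliminated
Only U7 stuck-at-1 reproduces the observed Y1=1, Y2=1.

U7 stuck-at-1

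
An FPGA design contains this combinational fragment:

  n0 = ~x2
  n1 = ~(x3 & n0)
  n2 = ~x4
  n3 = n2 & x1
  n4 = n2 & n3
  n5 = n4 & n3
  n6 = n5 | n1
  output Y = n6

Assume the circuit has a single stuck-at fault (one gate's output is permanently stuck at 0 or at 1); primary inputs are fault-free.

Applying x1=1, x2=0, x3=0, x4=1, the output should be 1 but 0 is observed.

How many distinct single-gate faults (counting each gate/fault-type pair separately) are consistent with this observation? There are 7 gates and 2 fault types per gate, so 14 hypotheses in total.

2

Fault-free: n0=1, n1=1, n2=0, n3=0, n4=0, n5=0, n6=1 → 1. Observed 0.
  n0 stuck-at-0: output 1 ✗
  n0 stuck-at-1: output 1 ✗
  n1 stuck-at-0: output 0 ✓
  n1 stuck-at-1: output 1 ✗
  n2 stuck-at-0: output 1 ✗
  n2 stuck-at-1: output 1 ✗
  n3 stuck-at-0: output 1 ✗
  n3 stuck-at-1: output 1 ✗
  n4 stuck-at-0: output 1 ✗
  n4 stuck-at-1: output 1 ✗
  n5 stuck-at-0: output 1 ✗
  n5 stuck-at-1: output 1 ✗
  n6 stuck-at-0: output 0 ✓
  n6 stuck-at-1: output 1 ✗
Consistent faults: {n1 stuck-at-0, n6 stuck-at-0} — 2 in all.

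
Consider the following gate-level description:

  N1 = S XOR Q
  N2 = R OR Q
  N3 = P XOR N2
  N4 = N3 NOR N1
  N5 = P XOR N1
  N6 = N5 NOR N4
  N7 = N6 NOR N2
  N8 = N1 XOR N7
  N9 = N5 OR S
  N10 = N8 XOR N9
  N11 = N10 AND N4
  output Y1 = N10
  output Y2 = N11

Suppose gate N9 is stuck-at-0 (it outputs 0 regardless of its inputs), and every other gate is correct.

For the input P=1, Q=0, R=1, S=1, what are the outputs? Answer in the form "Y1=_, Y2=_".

Y1=1, Y2=0

Propagate with N9 forced: N1=1, N2=1, N3=0, N4=0, N5=0, N6=1, N7=0, N8=1, N9=0 [stuck-at-0], N10=1, N11=0.
So the outputs are Y1=1, Y2=0. (Without the fault they would be Y1=0, Y2=0.)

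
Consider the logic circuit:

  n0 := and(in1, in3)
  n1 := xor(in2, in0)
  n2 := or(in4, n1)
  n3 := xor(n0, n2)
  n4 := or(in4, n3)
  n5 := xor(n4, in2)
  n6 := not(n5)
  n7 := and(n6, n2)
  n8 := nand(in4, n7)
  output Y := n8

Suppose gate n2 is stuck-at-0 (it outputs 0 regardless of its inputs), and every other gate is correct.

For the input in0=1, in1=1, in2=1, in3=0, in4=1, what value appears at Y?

Propagate with n2 forced: n0=0, n1=0, n2=0 [stuck-at-0], n3=0, n4=1, n5=0, n6=1, n7=0, n8=1.
So Y = 1. (Without the fault it would be 0.)

1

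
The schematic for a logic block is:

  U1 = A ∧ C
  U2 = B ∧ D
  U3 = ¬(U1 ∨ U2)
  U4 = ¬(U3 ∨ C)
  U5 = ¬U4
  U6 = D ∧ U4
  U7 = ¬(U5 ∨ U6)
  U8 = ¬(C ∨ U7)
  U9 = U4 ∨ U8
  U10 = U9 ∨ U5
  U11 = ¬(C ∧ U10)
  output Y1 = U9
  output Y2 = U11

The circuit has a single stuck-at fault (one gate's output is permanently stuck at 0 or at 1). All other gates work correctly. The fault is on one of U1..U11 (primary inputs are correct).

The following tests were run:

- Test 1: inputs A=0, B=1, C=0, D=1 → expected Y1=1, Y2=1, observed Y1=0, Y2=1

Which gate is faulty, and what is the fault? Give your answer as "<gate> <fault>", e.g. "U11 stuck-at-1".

Fault-free values for test 1 (A=0, B=1, C=0, D=1): U1=0, U2=1, U3=0, U4=1, U5=0, U6=1, U7=0, U8=1, U9=1, U10=1, U11=1, giving Y1=1, Y2=1. Observed Y1=0, Y2=1.
Test 1: faults giving observed Y1=0, Y2=1 are {U9 stuck-at-0}.
Only U9 stuck-at-0 is consistent with every test.

U9 stuck-at-0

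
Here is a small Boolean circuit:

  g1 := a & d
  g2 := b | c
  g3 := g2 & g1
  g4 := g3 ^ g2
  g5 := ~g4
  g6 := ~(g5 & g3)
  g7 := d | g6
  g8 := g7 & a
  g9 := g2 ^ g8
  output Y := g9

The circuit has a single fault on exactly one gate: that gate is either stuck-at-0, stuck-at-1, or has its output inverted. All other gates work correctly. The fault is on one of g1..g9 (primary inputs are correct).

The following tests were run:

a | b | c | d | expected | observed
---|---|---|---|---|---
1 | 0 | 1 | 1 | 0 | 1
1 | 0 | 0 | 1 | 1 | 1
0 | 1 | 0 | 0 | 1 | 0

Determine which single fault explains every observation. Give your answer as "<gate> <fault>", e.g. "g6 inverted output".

g2 stuck-at-0

Fault-free values for test 1 (a=1, b=0, c=1, d=1): g1=1, g2=1, g3=1, g4=0, g5=1, g6=0, g7=1, g8=1, g9=0, giving Y=0. Observed 1.
Test 1: faults giving observed 1 are {g2 stuck-at-0, g2 inverted output, g7 stuck-at-0, g7 inverted output, g8 stuck-at-0, g8 inverted output, g9 stuck-at-1, g9 inverted output}.
Test 2 (a=1, b=0, c=0, d=1): fault-free g1=1, g2=0, g3=0, g4=0, g5=1, g6=1, g7=1, g8=1, g9=1 → 1; observed 1. Eliminates g2 inverted output, g7 stuck-at-0, g7 inverted output, g8 stuck-at-0, g8 inverted output, g9 inverted output.
Test 3 (a=0, b=1, c=0, d=0): fault-free g1=0, g2=1, g3=0, g4=1, g5=0, g6=1, g7=1, g8=0, g9=1 → 1; observed 0. Eliminates g9 stuck-at-1.
Only g2 stuck-at-0 is consistent with every test.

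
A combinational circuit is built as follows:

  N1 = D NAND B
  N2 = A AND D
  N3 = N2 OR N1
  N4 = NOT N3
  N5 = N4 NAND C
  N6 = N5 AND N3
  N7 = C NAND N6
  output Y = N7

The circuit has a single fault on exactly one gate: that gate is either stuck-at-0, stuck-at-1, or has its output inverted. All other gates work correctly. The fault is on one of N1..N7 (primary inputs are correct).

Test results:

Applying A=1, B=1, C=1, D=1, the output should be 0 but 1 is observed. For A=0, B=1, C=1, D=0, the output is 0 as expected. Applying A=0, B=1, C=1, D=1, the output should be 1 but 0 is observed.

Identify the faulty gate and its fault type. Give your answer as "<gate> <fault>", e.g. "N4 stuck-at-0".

Fault-free values for test 1 (A=1, B=1, C=1, D=1): N1=0, N2=1, N3=1, N4=0, N5=1, N6=1, N7=0, giving Y=0. Observed 1.
Test 1: faults giving observed 1 are {N2 stuck-at-0, N2 inverted output, N3 stuck-at-0, N3 inverted output, N4 stuck-at-1, N4 inverted output, N5 stuck-at-0, N5 inverted output, N6 stuck-at-0, N6 inverted output, N7 stuck-at-1, N7 inverted output}.
Test 2 (A=0, B=1, C=1, D=0): fault-free N1=1, N2=0, N3=1, N4=0, N5=1, N6=1, N7=0 → 0; observed 0. Eliminates N3 stuck-at-0, N3 inverted output, N4 stuck-at-1, N4 inverted output, N5 stuck-at-0, N5 inverted output, N6 stuck-at-0, N6 inverted output, N7 stuck-at-1, N7 inverted output.
Test 3 (A=0, B=1, C=1, D=1): fault-free N1=0, N2=0, N3=0, N4=1, N5=0, N6=0, N7=1 → 1; observed 0. Eliminates N2 stuck-at-0.
Only N2 inverted output is consistent with every test.

N2 inverted output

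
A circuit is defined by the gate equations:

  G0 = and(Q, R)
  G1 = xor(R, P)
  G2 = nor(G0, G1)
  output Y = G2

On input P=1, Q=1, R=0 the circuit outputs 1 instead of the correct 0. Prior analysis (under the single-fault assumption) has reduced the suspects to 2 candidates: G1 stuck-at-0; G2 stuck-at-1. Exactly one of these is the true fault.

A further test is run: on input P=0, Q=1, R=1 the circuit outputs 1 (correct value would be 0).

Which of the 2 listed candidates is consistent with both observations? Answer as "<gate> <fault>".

G2 stuck-at-1

Evaluate each candidate on input P=0, Q=1, R=1:
  G1 stuck-at-0: G0=1, G1=0 [stuck-at-0], G2=0 → 0 — eliminated
  G2 stuck-at-1: G0=1, G1=1, G2=1 [stuck-at-1] → 1 — matches
Only G2 stuck-at-1 reproduces the observed 1.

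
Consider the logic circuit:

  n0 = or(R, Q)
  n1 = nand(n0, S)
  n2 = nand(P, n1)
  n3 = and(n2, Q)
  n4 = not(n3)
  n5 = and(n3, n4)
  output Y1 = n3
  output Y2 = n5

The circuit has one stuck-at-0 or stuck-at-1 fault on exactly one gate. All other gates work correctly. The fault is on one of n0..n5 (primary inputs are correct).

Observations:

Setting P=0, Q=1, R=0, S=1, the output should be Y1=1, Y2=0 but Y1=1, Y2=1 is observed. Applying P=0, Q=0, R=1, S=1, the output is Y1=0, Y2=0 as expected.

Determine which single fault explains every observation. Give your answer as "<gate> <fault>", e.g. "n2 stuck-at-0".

Fault-free values for test 1 (P=0, Q=1, R=0, S=1): n0=1, n1=0, n2=1, n3=1, n4=0, n5=0, giving Y1=1, Y2=0. Observed Y1=1, Y2=1.
Test 1: faults giving observed Y1=1, Y2=1 are {n4 stuck-at-1, n5 stuck-at-1}.
Test 2 (P=0, Q=0, R=1, S=1): fault-free n0=1, n1=0, n2=1, n3=0, n4=1, n5=0 → Y1=0, Y2=0; observed Y1=0, Y2=0. Eliminates n5 stuck-at-1.
Only n4 stuck-at-1 is consistent with every test.

n4 stuck-at-1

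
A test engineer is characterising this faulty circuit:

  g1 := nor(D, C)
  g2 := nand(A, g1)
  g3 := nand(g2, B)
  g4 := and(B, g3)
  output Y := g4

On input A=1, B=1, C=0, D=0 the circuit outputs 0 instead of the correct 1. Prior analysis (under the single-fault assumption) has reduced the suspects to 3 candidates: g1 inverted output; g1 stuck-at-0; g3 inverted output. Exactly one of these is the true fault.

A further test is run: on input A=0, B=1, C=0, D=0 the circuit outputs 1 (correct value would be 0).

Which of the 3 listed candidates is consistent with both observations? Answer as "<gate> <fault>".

g3 inverted output

Evaluate each candidate on input A=0, B=1, C=0, D=0:
  g1 inverted output: g1=0 [inverted output], g2=1, g3=0, g4=0 → 0 — eliminated
  g1 stuck-at-0: g1=0 [stuck-at-0], g2=1, g3=0, g4=0 → 0 — eliminated
  g3 inverted output: g1=1, g2=1, g3=1 [inverted output], g4=1 → 1 — matches
Only g3 inverted output reproduces the observed 1.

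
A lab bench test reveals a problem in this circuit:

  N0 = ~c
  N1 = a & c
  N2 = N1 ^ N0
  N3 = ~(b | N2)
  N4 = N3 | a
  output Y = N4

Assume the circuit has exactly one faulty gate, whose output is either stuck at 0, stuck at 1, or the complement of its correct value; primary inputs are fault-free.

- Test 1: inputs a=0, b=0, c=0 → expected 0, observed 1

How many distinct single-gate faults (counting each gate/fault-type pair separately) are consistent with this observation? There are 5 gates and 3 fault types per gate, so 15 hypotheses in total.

10

Fault-free: N0=1, N1=0, N2=1, N3=0, N4=0 → 0. Observed 1.
  N0: stuck-at-0, inverted output ✓; others ✗
  N1: stuck-at-1, inverted output ✓; others ✗
  N2: stuck-at-0, inverted output ✓; others ✗
  N3: stuck-at-1, inverted output ✓; others ✗
  N4: stuck-at-1, inverted output ✓; others ✗
Consistent faults: {N0 stuck-at-0, N0 inverted output, N1 stuck-at-1, N1 inverted output, N2 stuck-at-0, N2 inverted output, N3 stuck-at-1, N3 inverted output, N4 stuck-at-1, N4 inverted output} — 10 in all.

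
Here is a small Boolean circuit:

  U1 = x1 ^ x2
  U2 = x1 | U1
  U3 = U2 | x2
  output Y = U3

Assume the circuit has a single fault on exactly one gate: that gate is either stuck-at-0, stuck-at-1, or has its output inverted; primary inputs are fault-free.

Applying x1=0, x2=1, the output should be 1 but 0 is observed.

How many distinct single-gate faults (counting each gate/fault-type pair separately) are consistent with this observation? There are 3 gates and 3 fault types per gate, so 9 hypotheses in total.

2

Fault-free: U1=1, U2=1, U3=1 → 1. Observed 0.
  U1 stuck-at-0: output 1 ✗
  U1 stuck-at-1: output 1 ✗
  U1 inverted output: output 1 ✗
  U2 stuck-at-0: output 1 ✗
  U2 stuck-at-1: output 1 ✗
  U2 inverted output: output 1 ✗
  U3 stuck-at-0: output 0 ✓
  U3 stuck-at-1: output 1 ✗
  U3 inverted output: output 0 ✓
Consistent faults: {U3 stuck-at-0, U3 inverted output} — 2 in all.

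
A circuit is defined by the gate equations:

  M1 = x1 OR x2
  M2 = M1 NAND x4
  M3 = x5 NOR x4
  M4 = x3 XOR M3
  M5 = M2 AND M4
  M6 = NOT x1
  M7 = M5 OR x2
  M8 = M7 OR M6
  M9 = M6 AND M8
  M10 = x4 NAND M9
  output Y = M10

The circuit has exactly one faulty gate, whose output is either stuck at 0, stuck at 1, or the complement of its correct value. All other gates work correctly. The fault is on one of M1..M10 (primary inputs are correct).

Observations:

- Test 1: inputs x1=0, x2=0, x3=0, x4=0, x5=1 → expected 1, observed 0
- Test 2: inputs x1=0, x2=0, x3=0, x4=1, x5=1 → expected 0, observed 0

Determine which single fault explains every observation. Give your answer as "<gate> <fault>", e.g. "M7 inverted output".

Fault-free values for test 1 (x1=0, x2=0, x3=0, x4=0, x5=1): M1=0, M2=1, M3=0, M4=0, M5=0, M6=1, M7=0, M8=1, M9=1, M10=1, giving Y=1. Observed 0.
Test 1: faults giving observed 0 are {M10 stuck-at-0, M10 inverted output}.
Test 2 (x1=0, x2=0, x3=0, x4=1, x5=1): fault-free M1=0, M2=1, M3=0, M4=0, M5=0, M6=1, M7=0, M8=1, M9=1, M10=0 → 0; observed 0. Eliminates M10 inverted output.
Only M10 stuck-at-0 is consistent with every test.

M10 stuck-at-0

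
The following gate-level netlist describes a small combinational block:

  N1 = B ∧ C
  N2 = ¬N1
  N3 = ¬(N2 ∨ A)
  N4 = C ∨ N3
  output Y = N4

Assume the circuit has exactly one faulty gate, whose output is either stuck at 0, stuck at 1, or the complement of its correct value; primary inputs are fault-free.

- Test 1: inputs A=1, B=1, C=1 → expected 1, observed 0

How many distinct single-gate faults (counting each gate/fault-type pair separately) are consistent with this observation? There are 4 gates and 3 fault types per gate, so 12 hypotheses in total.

Fault-free: N1=1, N2=0, N3=0, N4=1 → 1. Observed 0.
  N1 stuck-at-0: output 1 ✗
  N1 stuck-at-1: output 1 ✗
  N1 inverted output: output 1 ✗
  N2 stuck-at-0: output 1 ✗
  N2 stuck-at-1: output 1 ✗
  N2 inverted output: output 1 ✗
  N3 stuck-at-0: output 1 ✗
  N3 stuck-at-1: output 1 ✗
  N3 inverted output: output 1 ✗
  N4 stuck-at-0: output 0 ✓
  N4 stuck-at-1: output 1 ✗
  N4 inverted output: output 0 ✓
Consistent faults: {N4 stuck-at-0, N4 inverted output} — 2 in all.

2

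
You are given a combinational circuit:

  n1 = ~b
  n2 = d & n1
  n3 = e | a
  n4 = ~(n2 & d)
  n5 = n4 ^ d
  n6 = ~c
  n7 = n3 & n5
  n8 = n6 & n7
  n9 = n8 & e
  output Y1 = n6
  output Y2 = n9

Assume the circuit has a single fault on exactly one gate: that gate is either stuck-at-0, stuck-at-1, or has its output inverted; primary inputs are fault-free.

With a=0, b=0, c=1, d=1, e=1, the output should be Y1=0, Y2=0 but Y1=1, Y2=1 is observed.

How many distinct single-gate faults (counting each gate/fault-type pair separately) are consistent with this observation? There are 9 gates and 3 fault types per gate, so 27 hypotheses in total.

Fault-free: n1=1, n2=1, n3=1, n4=0, n5=1, n6=0, n7=1, n8=0, n9=0 → Y1=0, Y2=0. Observed Y1=1, Y2=1.
  n1: none of the 3 fault types match ✗
  n2: none of the 3 fault types match ✗
  n3: none of the 3 fault types match ✗
  n4: none of the 3 fault types match ✗
  n5: none of the 3 fault types match ✗
  n6: stuck-at-1, inverted output ✓; others ✗
  n7: none of the 3 fault types match ✗
  n8: none of the 3 fault types match ✗
  n9: none of the 3 fault types match ✗
Consistent faults: {n6 stuck-at-1, n6 inverted output} — 2 in all.

2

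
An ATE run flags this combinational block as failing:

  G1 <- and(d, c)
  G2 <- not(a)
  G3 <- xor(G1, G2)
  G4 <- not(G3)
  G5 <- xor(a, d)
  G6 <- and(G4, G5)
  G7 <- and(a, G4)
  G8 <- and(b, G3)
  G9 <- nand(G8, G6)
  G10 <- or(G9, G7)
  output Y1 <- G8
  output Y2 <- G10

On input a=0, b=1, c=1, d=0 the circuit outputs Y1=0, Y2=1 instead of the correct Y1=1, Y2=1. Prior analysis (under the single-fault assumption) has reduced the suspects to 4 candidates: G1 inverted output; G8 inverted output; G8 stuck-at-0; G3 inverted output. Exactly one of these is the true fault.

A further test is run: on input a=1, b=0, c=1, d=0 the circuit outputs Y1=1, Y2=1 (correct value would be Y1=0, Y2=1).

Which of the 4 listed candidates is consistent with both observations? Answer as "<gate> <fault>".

G8 inverted output

Evaluate each candidate on input a=1, b=0, c=1, d=0:
  G1 inverted output: G1=1 [inverted output], G2=0, G3=1, G4=0, G5=1, G6=0, G7=0, G8=0, G9=1, G10=1 → Y1=0, Y2=1 — eliminated
  G8 inverted output: G1=0, G2=0, G3=0, G4=1, G5=1, G6=1, G7=1, G8=1 [inverted output], G9=0, G10=1 → Y1=1, Y2=1 — matches
  G8 stuck-at-0: G1=0, G2=0, G3=0, G4=1, G5=1, G6=1, G7=1, G8=0 [stuck-at-0], G9=1, G10=1 → Y1=0, Y2=1 — eliminated
  G3 inverted output: G1=0, G2=0, G3=1 [inverted output], G4=0, G5=1, G6=0, G7=0, G8=0, G9=1, G10=1 → Y1=0, Y2=1 — eliminated
Only G8 inverted output reproduces the observed Y1=1, Y2=1.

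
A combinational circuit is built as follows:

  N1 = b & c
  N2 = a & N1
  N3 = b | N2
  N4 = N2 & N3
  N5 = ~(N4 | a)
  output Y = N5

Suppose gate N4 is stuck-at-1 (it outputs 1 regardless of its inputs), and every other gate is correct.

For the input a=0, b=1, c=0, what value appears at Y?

0

Propagate with N4 forced: N1=0, N2=0, N3=1, N4=1 [stuck-at-1], N5=0.
So Y = 0. (Without the fault it would be 1.)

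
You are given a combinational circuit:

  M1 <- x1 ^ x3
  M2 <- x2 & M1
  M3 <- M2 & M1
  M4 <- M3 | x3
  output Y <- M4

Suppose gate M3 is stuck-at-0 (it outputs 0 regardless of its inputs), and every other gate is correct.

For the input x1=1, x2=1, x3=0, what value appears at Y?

Propagate with M3 forced: M1=1, M2=1, M3=0 [stuck-at-0], M4=0.
So Y = 0. (Without the fault it would be 1.)

0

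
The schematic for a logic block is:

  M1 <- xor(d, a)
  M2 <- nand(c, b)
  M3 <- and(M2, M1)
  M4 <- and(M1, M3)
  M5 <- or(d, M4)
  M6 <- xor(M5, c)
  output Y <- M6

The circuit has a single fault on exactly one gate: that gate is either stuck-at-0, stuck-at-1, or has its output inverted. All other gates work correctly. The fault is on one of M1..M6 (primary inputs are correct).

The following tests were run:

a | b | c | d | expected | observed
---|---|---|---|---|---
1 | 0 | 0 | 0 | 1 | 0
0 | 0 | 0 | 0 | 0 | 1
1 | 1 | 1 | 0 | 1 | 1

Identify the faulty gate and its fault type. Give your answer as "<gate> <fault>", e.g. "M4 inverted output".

M1 inverted output

Fault-free values for test 1 (a=1, b=0, c=0, d=0): M1=1, M2=1, M3=1, M4=1, M5=1, M6=1, giving Y=1. Observed 0.
Test 1: faults giving observed 0 are {M1 stuck-at-0, M1 inverted output, M2 stuck-at-0, M2 inverted output, M3 stuck-at-0, M3 inverted output, M4 stuck-at-0, M4 inverted output, M5 stuck-at-0, M5 inverted output, M6 stuck-at-0, M6 inverted output}.
Test 2 (a=0, b=0, c=0, d=0): fault-free M1=0, M2=1, M3=0, M4=0, M5=0, M6=0 → 0; observed 1. Eliminates M1 stuck-at-0, M2 stuck-at-0, M2 inverted output, M3 stuck-at-0, M3 inverted output, M4 stuck-at-0, M5 stuck-at-0, M6 stuck-at-0.
Test 3 (a=1, b=1, c=1, d=0): fault-free M1=1, M2=0, M3=0, M4=0, M5=0, M6=1 → 1; observed 1. Eliminates M4 inverted output, M5 inverted output, M6 inverted output.
Only M1 inverted output is consistent with every test.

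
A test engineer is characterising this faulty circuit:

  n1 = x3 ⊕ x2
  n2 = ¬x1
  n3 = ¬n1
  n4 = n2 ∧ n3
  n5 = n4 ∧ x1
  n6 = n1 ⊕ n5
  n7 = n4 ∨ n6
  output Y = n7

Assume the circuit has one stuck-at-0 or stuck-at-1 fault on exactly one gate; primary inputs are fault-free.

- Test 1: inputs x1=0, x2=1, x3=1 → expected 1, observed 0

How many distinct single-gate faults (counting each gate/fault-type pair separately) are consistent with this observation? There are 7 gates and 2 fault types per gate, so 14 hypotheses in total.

4

Fault-free: n1=0, n2=1, n3=1, n4=1, n5=0, n6=0, n7=1 → 1. Observed 0.
  n1 stuck-at-0: output 1 ✗
  n1 stuck-at-1: output 1 ✗
  n2 stuck-at-0: output 0 ✓
  n2 stuck-at-1: output 1 ✗
  n3 stuck-at-0: output 0 ✓
  n3 stuck-at-1: output 1 ✗
  n4 stuck-at-0: output 0 ✓
  n4 stuck-at-1: output 1 ✗
  n5 stuck-at-0: output 1 ✗
  n5 stuck-at-1: output 1 ✗
  n6 stuck-at-0: output 1 ✗
  n6 stuck-at-1: output 1 ✗
  n7 stuck-at-0: output 0 ✓
  n7 stuck-at-1: output 1 ✗
Consistent faults: {n2 stuck-at-0, n3 stuck-at-0, n4 stuck-at-0, n7 stuck-at-0} — 4 in all.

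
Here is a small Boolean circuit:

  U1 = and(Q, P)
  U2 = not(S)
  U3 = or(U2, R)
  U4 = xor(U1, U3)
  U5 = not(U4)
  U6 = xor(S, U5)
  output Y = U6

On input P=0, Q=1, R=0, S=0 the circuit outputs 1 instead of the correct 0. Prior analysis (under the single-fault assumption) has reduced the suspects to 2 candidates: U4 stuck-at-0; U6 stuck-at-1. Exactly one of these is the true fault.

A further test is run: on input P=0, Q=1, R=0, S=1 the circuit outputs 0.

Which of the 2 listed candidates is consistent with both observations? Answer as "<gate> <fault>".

Evaluate each candidate on input P=0, Q=1, R=0, S=1:
  U4 stuck-at-0: U1=0, U2=0, U3=0, U4=0 [stuck-at-0], U5=1, U6=0 → 0 — matches
  U6 stuck-at-1: U1=0, U2=0, U3=0, U4=0, U5=1, U6=1 [stuck-at-1] → 1 — eliminated
Only U4 stuck-at-0 reproduces the observed 0.

U4 stuck-at-0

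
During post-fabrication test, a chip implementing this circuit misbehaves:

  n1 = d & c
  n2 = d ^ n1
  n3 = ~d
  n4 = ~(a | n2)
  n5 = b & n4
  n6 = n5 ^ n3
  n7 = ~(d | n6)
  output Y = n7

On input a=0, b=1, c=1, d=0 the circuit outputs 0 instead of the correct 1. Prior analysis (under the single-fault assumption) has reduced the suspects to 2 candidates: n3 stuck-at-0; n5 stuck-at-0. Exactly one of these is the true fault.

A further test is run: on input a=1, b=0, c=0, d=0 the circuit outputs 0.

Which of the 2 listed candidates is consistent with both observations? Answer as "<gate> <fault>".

Evaluate each candidate on input a=1, b=0, c=0, d=0:
  n3 stuck-at-0: n1=0, n2=0, n3=0 [stuck-at-0], n4=0, n5=0, n6=0, n7=1 → 1 — eliminated
  n5 stuck-at-0: n1=0, n2=0, n3=1, n4=0, n5=0 [stuck-at-0], n6=1, n7=0 → 0 — matches
Only n5 stuck-at-0 reproduces the observed 0.

n5 stuck-at-0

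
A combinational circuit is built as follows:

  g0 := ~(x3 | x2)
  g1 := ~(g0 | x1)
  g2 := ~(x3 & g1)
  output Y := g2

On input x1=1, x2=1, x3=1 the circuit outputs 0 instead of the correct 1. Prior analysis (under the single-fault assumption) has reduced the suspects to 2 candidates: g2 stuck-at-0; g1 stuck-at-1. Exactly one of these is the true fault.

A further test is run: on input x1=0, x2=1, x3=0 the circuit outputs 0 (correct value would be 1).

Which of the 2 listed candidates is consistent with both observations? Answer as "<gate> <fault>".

g2 stuck-at-0

Evaluate each candidate on input x1=0, x2=1, x3=0:
  g2 stuck-at-0: g0=0, g1=1, g2=0 [stuck-at-0] → 0 — matches
  g1 stuck-at-1: g0=0, g1=1 [stuck-at-1], g2=1 → 1 — eliminated
Only g2 stuck-at-0 reproduces the observed 0.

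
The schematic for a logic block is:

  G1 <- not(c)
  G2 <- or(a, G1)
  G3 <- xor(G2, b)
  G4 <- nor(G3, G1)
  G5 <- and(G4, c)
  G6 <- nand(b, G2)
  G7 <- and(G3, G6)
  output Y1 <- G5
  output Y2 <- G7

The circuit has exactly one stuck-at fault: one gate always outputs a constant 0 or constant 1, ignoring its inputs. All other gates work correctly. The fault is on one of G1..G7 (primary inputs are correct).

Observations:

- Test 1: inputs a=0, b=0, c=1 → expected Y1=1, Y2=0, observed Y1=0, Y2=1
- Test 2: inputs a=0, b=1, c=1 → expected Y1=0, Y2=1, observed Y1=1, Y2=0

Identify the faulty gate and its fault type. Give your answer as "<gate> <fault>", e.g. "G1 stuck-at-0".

Fault-free values for test 1 (a=0, b=0, c=1): G1=0, G2=0, G3=0, G4=1, G5=1, G6=1, G7=0, giving Y1=1, Y2=0. Observed Y1=0, Y2=1.
Test 1: faults giving observed Y1=0, Y2=1 are {G1 stuck-at-1, G2 stuck-at-1, G3 stuck-at-1}.
Test 2 (a=0, b=1, c=1): fault-free G1=0, G2=0, G3=1, G4=0, G5=0, G6=1, G7=1 → Y1=0, Y2=1; observed Y1=1, Y2=0. Eliminates G1 stuck-at-1, G3 stuck-at-1.
Only G2 stuck-at-1 is consistent with every test.

G2 stuck-at-1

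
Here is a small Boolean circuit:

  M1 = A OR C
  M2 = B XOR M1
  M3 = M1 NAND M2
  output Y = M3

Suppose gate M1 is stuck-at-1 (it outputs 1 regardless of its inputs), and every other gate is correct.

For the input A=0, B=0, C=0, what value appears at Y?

Propagate with M1 forced: M1=1 [stuck-at-1], M2=1, M3=0.
So Y = 0. (Without the fault it would be 1.)

0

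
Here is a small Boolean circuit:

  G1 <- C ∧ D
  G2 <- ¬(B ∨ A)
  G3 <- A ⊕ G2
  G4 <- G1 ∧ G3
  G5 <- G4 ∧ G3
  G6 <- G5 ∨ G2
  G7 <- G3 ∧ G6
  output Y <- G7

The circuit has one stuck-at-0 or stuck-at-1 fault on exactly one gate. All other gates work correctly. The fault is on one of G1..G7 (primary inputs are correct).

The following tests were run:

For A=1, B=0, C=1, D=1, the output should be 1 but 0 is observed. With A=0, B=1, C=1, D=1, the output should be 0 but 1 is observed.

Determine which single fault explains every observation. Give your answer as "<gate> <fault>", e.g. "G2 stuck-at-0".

Fault-free values for test 1 (A=1, B=0, C=1, D=1): G1=1, G2=0, G3=1, G4=1, G5=1, G6=1, G7=1, giving Y=1. Observed 0.
Test 1: faults giving observed 0 are {G1 stuck-at-0, G2 stuck-at-1, G3 stuck-at-0, G4 stuck-at-0, G5 stuck-at-0, G6 stuck-at-0, G7 stuck-at-0}.
Test 2 (A=0, B=1, C=1, D=1): fault-free G1=1, G2=0, G3=0, G4=0, G5=0, G6=0, G7=0 → 0; observed 1. Eliminates G1 stuck-at-0, G3 stuck-at-0, G4 stuck-at-0, G5 stuck-at-0, G6 stuck-at-0, G7 stuck-at-0.
Only G2 stuck-at-1 is consistent with every test.

G2 stuck-at-1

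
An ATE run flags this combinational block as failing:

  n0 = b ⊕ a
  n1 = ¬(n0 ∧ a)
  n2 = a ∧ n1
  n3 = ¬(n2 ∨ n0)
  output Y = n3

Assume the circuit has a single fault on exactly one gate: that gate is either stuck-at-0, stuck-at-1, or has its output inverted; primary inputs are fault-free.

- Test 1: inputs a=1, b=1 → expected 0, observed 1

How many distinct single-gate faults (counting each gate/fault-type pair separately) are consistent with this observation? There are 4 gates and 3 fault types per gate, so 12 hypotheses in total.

6

Fault-free: n0=0, n1=1, n2=1, n3=0 → 0. Observed 1.
  n0 stuck-at-0: output 0 ✗
  n0 stuck-at-1: output 0 ✗
  n0 inverted output: output 0 ✗
  n1 stuck-at-0: output 1 ✓
  n1 stuck-at-1: output 0 ✗
  n1 inverted output: output 1 ✓
  n2 stuck-at-0: output 1 ✓
  n2 stuck-at-1: output 0 ✗
  n2 inverted output: output 1 ✓
  n3 stuck-at-0: output 0 ✗
  n3 stuck-at-1: output 1 ✓
  n3 inverted output: output 1 ✓
Consistent faults: {n1 stuck-at-0, n1 inverted output, n2 stuck-at-0, n2 inverted output, n3 stuck-at-1, n3 inverted output} — 6 in all.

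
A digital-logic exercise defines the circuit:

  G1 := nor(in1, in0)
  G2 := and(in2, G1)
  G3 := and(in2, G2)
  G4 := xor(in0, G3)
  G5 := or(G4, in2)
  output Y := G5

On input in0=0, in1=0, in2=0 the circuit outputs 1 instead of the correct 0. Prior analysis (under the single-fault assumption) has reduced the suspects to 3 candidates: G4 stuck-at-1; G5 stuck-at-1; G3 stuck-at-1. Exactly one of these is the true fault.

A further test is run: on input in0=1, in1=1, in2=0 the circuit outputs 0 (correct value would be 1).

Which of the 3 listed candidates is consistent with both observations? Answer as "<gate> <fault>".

Evaluate each candidate on input in0=1, in1=1, in2=0:
  G4 stuck-at-1: G1=0, G2=0, G3=0, G4=1 [stuck-at-1], G5=1 → 1 — eliminated
  G5 stuck-at-1: G1=0, G2=0, G3=0, G4=1, G5=1 [stuck-at-1] → 1 — eliminated
  G3 stuck-at-1: G1=0, G2=0, G3=1 [stuck-at-1], G4=0, G5=0 → 0 — matches
Only G3 stuck-at-1 reproduces the observed 0.

G3 stuck-at-1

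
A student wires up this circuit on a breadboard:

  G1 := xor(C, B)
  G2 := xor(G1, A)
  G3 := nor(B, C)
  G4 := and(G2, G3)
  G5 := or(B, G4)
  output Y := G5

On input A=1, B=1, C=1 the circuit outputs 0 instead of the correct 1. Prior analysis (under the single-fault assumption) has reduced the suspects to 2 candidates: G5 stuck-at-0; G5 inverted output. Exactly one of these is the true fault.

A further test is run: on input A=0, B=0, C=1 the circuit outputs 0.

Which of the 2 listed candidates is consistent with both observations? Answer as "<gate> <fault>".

Evaluate each candidate on input A=0, B=0, C=1:
  G5 stuck-at-0: G1=1, G2=1, G3=0, G4=0, G5=0 [stuck-at-0] → 0 — matches
  G5 inverted output: G1=1, G2=1, G3=0, G4=0, G5=1 [inverted output] → 1 — eliminated
Only G5 stuck-at-0 reproduces the observed 0.

G5 stuck-at-0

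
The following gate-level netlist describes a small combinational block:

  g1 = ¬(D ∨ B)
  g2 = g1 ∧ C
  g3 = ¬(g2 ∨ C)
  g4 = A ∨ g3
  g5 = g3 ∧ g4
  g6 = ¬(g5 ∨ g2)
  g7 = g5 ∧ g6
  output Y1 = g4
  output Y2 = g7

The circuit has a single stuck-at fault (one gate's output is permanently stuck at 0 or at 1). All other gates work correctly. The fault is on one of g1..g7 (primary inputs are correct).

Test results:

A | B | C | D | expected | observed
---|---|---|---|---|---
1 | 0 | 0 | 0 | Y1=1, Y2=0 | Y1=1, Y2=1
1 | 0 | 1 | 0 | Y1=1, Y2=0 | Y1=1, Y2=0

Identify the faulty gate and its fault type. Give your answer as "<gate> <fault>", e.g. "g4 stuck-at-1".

g6 stuck-at-1

Fault-free values for test 1 (A=1, B=0, C=0, D=0): g1=1, g2=0, g3=1, g4=1, g5=1, g6=0, g7=0, giving Y1=1, Y2=0. Observed Y1=1, Y2=1.
Test 1: faults giving observed Y1=1, Y2=1 are {g6 stuck-at-1, g7 stuck-at-1}.
Test 2 (A=1, B=0, C=1, D=0): fault-free g1=1, g2=1, g3=0, g4=1, g5=0, g6=0, g7=0 → Y1=1, Y2=0; observed Y1=1, Y2=0. Eliminates g7 stuck-at-1.
Only g6 stuck-at-1 is consistent with every test.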